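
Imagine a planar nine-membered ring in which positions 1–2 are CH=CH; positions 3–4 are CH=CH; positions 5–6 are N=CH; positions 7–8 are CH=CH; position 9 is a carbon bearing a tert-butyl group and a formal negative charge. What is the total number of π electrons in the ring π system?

All ring atoms are sp² and supply a p orbital to the ring (the double-bond atoms are sp², each contributing one p electron; the doubly-bonded nitrogens are pyridine-type — their lone pairs lie in the ring plane, leaving one electron in the p orbital; the carbanion's lone pair occupies the p orbital); the conjugation is uninterrupted.
Adding the contributions, 4 × 2 = 8 from the double-bond units + 2 from the C(tert-butyl)(-) atom = 10.

10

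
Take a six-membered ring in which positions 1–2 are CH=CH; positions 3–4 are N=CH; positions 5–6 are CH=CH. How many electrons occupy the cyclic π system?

6

Every ring atom contributes a p orbital perpendicular to the ring (every atom in a ring double bond is sp² and brings one electron to the p orbital; each =N– nitrogen is pyridine-type (lone pair in the sp² plane, one electron in the p orbital)), so the π system is cyclic and fully conjugated.
π-electron count: 3 × 2 = 6 from the 3 double-bond units.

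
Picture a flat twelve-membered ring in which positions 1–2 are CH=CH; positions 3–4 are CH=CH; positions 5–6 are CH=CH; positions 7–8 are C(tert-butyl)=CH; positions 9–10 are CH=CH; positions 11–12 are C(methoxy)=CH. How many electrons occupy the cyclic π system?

Every ring atom contributes a p orbital perpendicular to the ring (the double-bond atoms are sp², each contributing one p electron), so the π system is cyclic and fully conjugated.
π-electron count: 6 × 2 = 12 from the 6 double-bond units.

12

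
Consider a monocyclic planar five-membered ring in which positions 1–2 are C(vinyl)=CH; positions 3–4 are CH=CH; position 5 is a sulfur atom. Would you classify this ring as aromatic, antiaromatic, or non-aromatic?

Every ring atom contributes a p orbital perpendicular to the ring (the double-bond atoms are sp², each contributing one p electron; the sulfur donates one lone pair from its p orbital), so the π system is cyclic and fully conjugated.
Adding the contributions, 2 × 2 = 4 from the double-bond units + 2 from the S atom = 6.
That gives a 4n+2 count (6, n = 1).

Aromatic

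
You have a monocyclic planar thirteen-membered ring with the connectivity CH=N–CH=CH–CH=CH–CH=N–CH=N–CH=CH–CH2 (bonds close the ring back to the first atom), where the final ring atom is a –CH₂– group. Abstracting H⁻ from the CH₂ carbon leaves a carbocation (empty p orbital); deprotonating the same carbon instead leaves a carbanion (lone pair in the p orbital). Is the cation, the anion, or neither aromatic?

In either ion the ring is fully conjugated: every atom, including the new sp² carbon, supplies a p orbital.
Cation: 6 × 2 + 0 = 12 π electrons → 4(3), antiaromatic.
Anion: 6 × 2 + 2 = 14 π electrons → 4(3)+2, aromatic.

The anion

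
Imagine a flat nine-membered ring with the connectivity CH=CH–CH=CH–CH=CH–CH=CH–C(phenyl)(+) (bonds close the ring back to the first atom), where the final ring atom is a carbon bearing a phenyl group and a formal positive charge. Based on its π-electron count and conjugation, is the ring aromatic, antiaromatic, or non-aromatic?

Antiaromatic

Every ring atom contributes a p orbital perpendicular to the ring (the double-bond atoms are sp², each contributing one p electron; the carbocation has an empty p orbital), so the π system is cyclic and fully conjugated.
π-electron count: 4 × 2 = 8 from the double-bond units + 0 from the C(phenyl)(+) atom = 8.
A 4n π count (8, n = 2) in a planar conjugated ring means antiaromatic.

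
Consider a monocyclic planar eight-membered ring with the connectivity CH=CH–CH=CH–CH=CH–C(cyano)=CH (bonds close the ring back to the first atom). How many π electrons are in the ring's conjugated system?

The p orbitals form a continuous loop: every atom in a ring double bond is sp² and brings one electron to the p orbital. The ring is fully conjugated.
Counting π electrons: 4 × 2 = 8 from the 4 double-bond units.

8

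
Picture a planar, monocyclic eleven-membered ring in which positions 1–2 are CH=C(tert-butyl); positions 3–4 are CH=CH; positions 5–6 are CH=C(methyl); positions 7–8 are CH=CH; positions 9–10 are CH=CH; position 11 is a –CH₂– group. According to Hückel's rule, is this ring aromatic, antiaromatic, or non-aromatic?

Non-aromatic

The CH2 position has four σ bonds — the tetrahedral CH₂ carbon is sp³ and has no p orbital in the ring π system — so the cyclic conjugation is interrupted.
Broken conjugation rules out both aromaticity and antiaromaticity.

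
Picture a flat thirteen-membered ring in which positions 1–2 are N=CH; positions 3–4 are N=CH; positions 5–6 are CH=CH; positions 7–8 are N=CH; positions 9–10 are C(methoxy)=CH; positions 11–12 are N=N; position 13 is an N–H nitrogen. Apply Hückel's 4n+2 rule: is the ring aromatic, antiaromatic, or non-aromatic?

All ring atoms are sp² and supply a p orbital to the ring (the double-bond atoms are sp², each contributing one p electron; each =N– nitrogen is pyridine-type (lone pair in the sp² plane, one electron in the p orbital); the pyrrole-type nitrogen donates its lone pair from the p orbital); the conjugation is uninterrupted.
Adding the contributions, 6 × 2 = 12 from the double-bond units + 2 from the NH atom = 14.
Since 14 = 4·3 + 2, the ring meets the 4n+2 criterion.

Aromatic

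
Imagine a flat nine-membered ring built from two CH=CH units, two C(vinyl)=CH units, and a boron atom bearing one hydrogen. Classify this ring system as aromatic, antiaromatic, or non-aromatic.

The p orbitals form a continuous loop: the double-bond atoms are sp², each contributing one p electron; the boron has an empty p orbital. The ring is fully conjugated.
Counting π electrons: 4 × 2 = 8 from the double-bond units + 0 from the BH atom = 8.
With 8 = 4·2 π electrons, Hückel's rule classifies the planar ring as antiaromatic.

Antiaromatic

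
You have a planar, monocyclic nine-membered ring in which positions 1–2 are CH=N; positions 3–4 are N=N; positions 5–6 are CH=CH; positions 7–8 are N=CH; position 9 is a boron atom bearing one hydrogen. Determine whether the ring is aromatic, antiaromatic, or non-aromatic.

Check conjugation: every atom in a ring double bond is sp² and brings one electron to the p orbital; each sp² =N– keeps its lone pair in-plane and puts one electron into the π system; the boron has an empty p orbital — every position has a p orbital, so the cyclic π system is continuous.
π-electron count: 4 × 2 = 8 from the double-bond units + 0 from the BH atom = 8.
8 = 4(2); a planar, fully conjugated 4n system is antiaromatic.

Antiaromatic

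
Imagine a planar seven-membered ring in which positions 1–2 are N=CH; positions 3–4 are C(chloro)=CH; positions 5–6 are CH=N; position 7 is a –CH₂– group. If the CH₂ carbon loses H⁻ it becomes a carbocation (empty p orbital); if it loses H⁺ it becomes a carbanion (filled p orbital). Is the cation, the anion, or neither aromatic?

The cation

In either ion the ring is fully conjugated: every atom, including the new sp² carbon, supplies a p orbital.
Cation: 3 × 2 + 0 = 6 π electrons → 4(1)+2, aromatic.
Anion: 3 × 2 + 2 = 8 π electrons → 4(2), antiaromatic.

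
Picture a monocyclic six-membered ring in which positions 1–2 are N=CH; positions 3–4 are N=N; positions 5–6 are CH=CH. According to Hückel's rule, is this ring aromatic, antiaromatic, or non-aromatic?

All ring atoms are sp² and supply a p orbital to the ring (every atom in a ring double bond is sp² and brings one electron to the p orbital; each =N– nitrogen is pyridine-type (lone pair in the sp² plane, one electron in the p orbital)); the conjugation is uninterrupted.
Tallying contributions gives 3 × 2 = 6 from the 3 double-bond units.
That gives a 4n+2 count (6, n = 1).

Aromatic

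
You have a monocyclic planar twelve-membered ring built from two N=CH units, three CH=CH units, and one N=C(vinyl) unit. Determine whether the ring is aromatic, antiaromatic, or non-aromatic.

Antiaromatic

Check conjugation: the double-bond atoms are sp², each contributing one p electron; the doubly-bonded nitrogens are pyridine-type — their lone pairs lie in the ring plane, leaving one electron in the p orbital — every position has a p orbital, so the cyclic π system is continuous.
Adding the contributions, 6 × 2 = 12 from the 6 double-bond units.
12 = 4(3); a planar, fully conjugated 4n system is antiaromatic.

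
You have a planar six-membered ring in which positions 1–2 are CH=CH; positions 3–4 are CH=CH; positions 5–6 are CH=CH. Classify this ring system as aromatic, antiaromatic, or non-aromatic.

The p orbitals form a continuous loop: every atom in a ring double bond is sp² and brings one electron to the p orbital. The ring is fully conjugated.
Tallying contributions gives 3 × 2 = 6 from the 3 double-bond units.
Since 6 = 4·1 + 2, the ring meets the 4n+2 criterion.
This is benzene.

Aromatic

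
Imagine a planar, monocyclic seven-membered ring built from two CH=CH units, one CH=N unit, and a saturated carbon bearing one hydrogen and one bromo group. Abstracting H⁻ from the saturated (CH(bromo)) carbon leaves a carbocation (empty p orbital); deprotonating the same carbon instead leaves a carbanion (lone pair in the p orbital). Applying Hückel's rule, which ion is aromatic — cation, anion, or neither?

In either ion the ring is fully conjugated: every atom, including the new sp² carbon, supplies a p orbital.
Cation: 3 × 2 + 0 = 6 π electrons → 4(1)+2, aromatic.
Anion: 3 × 2 + 2 = 8 π electrons → 4(2), antiaromatic.

The cation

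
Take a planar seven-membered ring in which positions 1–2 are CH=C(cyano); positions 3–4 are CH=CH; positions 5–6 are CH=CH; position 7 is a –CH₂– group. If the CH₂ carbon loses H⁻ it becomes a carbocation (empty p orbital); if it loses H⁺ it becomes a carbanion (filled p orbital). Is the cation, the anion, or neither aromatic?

In either ion the ring is fully conjugated: every atom, including the new sp² carbon, supplies a p orbital.
Cation: 3 × 2 + 0 = 6 π electrons → 4(1)+2, aromatic.
Anion: 3 × 2 + 2 = 8 π electrons → 4(2), antiaromatic.

The cation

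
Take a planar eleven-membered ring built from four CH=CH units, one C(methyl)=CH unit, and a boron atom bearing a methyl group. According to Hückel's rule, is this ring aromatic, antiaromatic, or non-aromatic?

All ring atoms are sp² and supply a p orbital to the ring (every atom in a ring double bond is sp² and brings one electron to the p orbital; the boron has an empty p orbital); the conjugation is uninterrupted.
Counting π electrons: 5 × 2 = 10 from the double-bond units + 0 from the B(methyl) atom = 10.
Since 10 = 4·2 + 2, the ring meets the 4n+2 criterion.

Aromatic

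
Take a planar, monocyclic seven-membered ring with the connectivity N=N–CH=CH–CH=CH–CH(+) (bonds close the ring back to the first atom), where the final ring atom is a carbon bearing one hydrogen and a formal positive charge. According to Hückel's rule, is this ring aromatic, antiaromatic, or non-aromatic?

Check conjugation: each doubly-bonded ring atom is sp² with one p-orbital electron; each sp² =N– keeps its lone pair in-plane and puts one electron into the π system; the carbocation has an empty p orbital — every position has a p orbital, so the cyclic π system is continuous.
Counting π electrons: 3 × 2 = 6 from the double-bond units + 0 from the CH(+) atom = 6.
With 6 π electrons (n = 1), the Hückel 4n+2 condition holds.

Aromatic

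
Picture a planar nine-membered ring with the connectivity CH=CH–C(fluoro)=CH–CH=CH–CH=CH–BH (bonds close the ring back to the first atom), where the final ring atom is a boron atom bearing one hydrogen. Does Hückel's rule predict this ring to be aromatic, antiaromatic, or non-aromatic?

Antiaromatic

The p orbitals form a continuous loop: each doubly-bonded ring atom is sp² with one p-orbital electron; the boron has an empty p orbital. The ring is fully conjugated.
Tallying contributions gives 4 × 2 = 8 from the double-bond units + 0 from the BH atom = 8.
8 = 4(2); a planar, fully conjugated 4n system is antiaromatic.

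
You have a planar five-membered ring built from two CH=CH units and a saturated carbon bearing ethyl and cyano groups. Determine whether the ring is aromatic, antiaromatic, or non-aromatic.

The C(ethyl)(cyano) position has four σ bonds — that saturated carbon is sp³ and has no p orbital in the ring π system — so the cyclic conjugation is interrupted.
A ring that is not fully conjugated cannot be aromatic or antiaromatic regardless of its π-electron count.

Non-aromatic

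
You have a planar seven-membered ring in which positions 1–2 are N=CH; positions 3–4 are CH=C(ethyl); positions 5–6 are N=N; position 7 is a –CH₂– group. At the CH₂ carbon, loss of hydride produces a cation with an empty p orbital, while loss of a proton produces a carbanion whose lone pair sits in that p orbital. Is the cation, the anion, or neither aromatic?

The cation

Both ions have a continuous loop of p orbitals — each ring atom is sp².
Cation: 3 × 2 + 0 = 6 π electrons → 4(1)+2, aromatic.
Anion: 3 × 2 + 2 = 8 π electrons → 4(2), antiaromatic.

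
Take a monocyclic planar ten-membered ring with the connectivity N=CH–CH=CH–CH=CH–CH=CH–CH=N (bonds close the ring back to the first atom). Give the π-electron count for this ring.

Every ring atom contributes a p orbital perpendicular to the ring (every atom in a ring double bond is sp² and brings one electron to the p orbital; each =N– nitrogen is pyridine-type (lone pair in the sp² plane, one electron in the p orbital)), so the π system is cyclic and fully conjugated.
Counting π electrons: 5 × 2 = 10 from the 5 double-bond units.

10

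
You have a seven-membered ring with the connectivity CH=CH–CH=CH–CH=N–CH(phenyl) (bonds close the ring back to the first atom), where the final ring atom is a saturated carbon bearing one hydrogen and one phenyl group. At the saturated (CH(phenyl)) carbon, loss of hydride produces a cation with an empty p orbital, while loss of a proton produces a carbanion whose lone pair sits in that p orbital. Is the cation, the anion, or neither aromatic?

In either ion the ring is fully conjugated: every atom, including the new sp² carbon, supplies a p orbital.
Cation: 3 × 2 + 0 = 6 π electrons → 4(1)+2, aromatic.
Anion: 3 × 2 + 2 = 8 π electrons → 4(2), antiaromatic.

The cation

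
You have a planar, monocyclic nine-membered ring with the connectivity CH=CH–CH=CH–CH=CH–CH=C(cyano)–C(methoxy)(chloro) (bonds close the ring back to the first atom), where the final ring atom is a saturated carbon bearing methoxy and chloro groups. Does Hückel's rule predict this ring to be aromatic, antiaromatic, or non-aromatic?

Because that saturated carbon is sp³ and has no p orbital in the ring π system at the C(methoxy)(chloro) position, the π system cannot extend all the way around the ring.
Without a continuous loop of overlapping p orbitals the Hückel electron count never comes into play.

Non-aromatic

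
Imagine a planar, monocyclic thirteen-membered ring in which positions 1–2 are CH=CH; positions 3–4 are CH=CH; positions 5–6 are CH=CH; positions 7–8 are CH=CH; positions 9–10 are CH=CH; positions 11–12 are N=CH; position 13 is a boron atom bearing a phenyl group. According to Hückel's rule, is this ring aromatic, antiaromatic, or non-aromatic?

Antiaromatic

Every ring atom contributes a p orbital perpendicular to the ring (every atom in a ring double bond is sp² and brings one electron to the p orbital; the doubly-bonded nitrogens are pyridine-type — their lone pairs lie in the ring plane, leaving one electron in the p orbital; the boron has an empty p orbital), so the π system is cyclic and fully conjugated.
Adding the contributions, 6 × 2 = 12 from the double-bond units + 0 from the B(phenyl) atom = 12.
With 12 = 4·3 π electrons, Hückel's rule classifies the planar ring as antiaromatic.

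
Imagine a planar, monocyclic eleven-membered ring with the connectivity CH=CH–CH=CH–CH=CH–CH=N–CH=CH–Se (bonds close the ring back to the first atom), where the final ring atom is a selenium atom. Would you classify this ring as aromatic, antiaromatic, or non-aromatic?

Antiaromatic

Every ring atom contributes a p orbital perpendicular to the ring (each doubly-bonded ring atom is sp² with one p-orbital electron; the doubly-bonded nitrogens are pyridine-type — their lone pairs lie in the ring plane, leaving one electron in the p orbital; the selenium donates one lone pair from its p orbital), so the π system is cyclic and fully conjugated.
Tallying contributions gives 5 × 2 = 10 from the double-bond units + 2 from the Se atom = 12.
With 12 = 4·3 π electrons, Hückel's rule classifies the planar ring as antiaromatic.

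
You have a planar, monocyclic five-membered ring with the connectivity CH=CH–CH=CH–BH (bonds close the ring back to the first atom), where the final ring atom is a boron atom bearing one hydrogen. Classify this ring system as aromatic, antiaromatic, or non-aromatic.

Check conjugation: every atom in a ring double bond is sp² and brings one electron to the p orbital; the boron has an empty p orbital — every position has a p orbital, so the cyclic π system is continuous.
Counting π electrons: 2 × 2 = 4 from the double-bond units + 0 from the BH atom = 4.
With 4 = 4·1 π electrons, Hückel's rule classifies the planar ring as antiaromatic.
This is borole.

Antiaromatic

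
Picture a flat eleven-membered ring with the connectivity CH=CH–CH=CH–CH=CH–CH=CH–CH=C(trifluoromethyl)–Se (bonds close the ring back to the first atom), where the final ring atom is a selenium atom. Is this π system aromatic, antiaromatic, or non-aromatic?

Antiaromatic

The p orbitals form a continuous loop: every atom in a ring double bond is sp² and brings one electron to the p orbital; the selenium donates one lone pair from its p orbital. The ring is fully conjugated.
π-electron count: 5 × 2 = 10 from the double-bond units + 2 from the Se atom = 12.
A 4n π count (12, n = 3) in a planar conjugated ring means antiaromatic.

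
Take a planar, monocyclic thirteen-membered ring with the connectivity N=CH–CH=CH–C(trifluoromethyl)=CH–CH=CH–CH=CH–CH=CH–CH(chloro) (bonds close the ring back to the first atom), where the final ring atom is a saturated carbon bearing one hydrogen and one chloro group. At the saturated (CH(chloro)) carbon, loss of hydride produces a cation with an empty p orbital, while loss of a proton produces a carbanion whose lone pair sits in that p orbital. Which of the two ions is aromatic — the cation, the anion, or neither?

In both ions every ring atom is sp² and contributes a p orbital, so both rings are fully conjugated.
Cation: 6 × 2 + 0 = 12 π electrons → 4(3), antiaromatic.
Anion: 6 × 2 + 2 = 14 π electrons → 4(3)+2, aromatic.

The anion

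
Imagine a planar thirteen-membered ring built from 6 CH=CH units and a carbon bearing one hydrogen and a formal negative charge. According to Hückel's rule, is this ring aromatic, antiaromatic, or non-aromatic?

The p orbitals form a continuous loop: the double-bond atoms are sp², each contributing one p electron; the carbanion's lone pair occupies the p orbital. The ring is fully conjugated.
Counting π electrons: 6 × 2 = 12 from the double-bond units + 2 from the CH(-) atom = 14.
14 = 4(3) + 2, which satisfies Hückel's 4n+2 rule.

Aromatic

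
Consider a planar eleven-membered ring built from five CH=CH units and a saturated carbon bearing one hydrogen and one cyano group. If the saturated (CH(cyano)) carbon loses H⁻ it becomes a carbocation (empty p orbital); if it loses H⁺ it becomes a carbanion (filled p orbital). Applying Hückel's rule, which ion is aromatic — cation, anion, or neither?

Both ions have a continuous loop of p orbitals — each ring atom is sp².
Cation: 5 × 2 + 0 = 10 π electrons → 4(2)+2, aromatic.
Anion: 5 × 2 + 2 = 12 π electrons → 4(3), antiaromatic.

The cation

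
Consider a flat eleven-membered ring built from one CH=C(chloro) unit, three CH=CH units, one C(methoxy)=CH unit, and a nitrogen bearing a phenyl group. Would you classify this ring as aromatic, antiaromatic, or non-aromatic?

Antiaromatic

Every ring atom contributes a p orbital perpendicular to the ring (each doubly-bonded ring atom is sp² with one p-orbital electron; the pyrrole-type nitrogen donates its lone pair from the p orbital), so the π system is cyclic and fully conjugated.
Tallying contributions gives 5 × 2 = 10 from the double-bond units + 2 from the N(phenyl) atom = 12.
With 12 = 4·3 π electrons, Hückel's rule classifies the planar ring as antiaromatic.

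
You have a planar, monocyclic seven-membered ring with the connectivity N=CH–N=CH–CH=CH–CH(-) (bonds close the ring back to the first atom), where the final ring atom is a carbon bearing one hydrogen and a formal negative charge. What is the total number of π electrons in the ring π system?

The p orbitals form a continuous loop: each doubly-bonded ring atom is sp² with one p-orbital electron; each =N– nitrogen is pyridine-type (lone pair in the sp² plane, one electron in the p orbital); the carbanion's lone pair occupies the p orbital. The ring is fully conjugated.
π-electron count: 3 × 2 = 6 from the double-bond units + 2 from the CH(-) atom = 8.

8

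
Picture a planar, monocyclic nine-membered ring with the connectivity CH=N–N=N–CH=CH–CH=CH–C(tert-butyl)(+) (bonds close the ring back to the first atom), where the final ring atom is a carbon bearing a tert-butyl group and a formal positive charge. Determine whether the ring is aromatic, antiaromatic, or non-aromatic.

Antiaromatic

The p orbitals form a continuous loop: each doubly-bonded ring atom is sp² with one p-orbital electron; each =N– nitrogen is pyridine-type (lone pair in the sp² plane, one electron in the p orbital); the carbocation has an empty p orbital. The ring is fully conjugated.
Counting π electrons: 4 × 2 = 8 from the double-bond units + 0 from the C(tert-butyl)(+) atom = 8.
A 4n π count (8, n = 2) in a planar conjugated ring means antiaromatic.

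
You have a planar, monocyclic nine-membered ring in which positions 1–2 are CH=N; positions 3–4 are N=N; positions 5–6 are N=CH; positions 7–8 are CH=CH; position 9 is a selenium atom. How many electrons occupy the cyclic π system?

Every ring atom contributes a p orbital perpendicular to the ring (the double-bond atoms are sp², each contributing one p electron; each sp² =N– keeps its lone pair in-plane and puts one electron into the π system; the selenium donates one lone pair from its p orbital), so the π system is cyclic and fully conjugated.
Counting π electrons: 4 × 2 = 8 from the double-bond units + 2 from the Se atom = 10.

10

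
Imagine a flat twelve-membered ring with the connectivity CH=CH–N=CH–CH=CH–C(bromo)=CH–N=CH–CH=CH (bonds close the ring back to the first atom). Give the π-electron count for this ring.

Check conjugation: each doubly-bonded ring atom is sp² with one p-orbital electron; each sp² =N– keeps its lone pair in-plane and puts one electron into the π system — every position has a p orbital, so the cyclic π system is continuous.
Counting π electrons: 6 × 2 = 12 from the 6 double-bond units.

12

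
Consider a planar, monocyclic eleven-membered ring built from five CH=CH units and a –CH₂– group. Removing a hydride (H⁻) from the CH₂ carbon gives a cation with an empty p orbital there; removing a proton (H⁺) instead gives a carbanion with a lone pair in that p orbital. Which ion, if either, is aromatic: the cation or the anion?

Both ions have a continuous loop of p orbitals — each ring atom is sp².
Cation: 5 × 2 + 0 = 10 π electrons → 4(2)+2, aromatic.
Anion: 5 × 2 + 2 = 12 π electrons → 4(3), antiaromatic.

The cation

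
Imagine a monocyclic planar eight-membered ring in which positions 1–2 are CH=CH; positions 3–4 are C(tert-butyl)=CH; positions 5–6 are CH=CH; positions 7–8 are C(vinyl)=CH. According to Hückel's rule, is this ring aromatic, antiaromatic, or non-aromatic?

Antiaromatic

Check conjugation: each doubly-bonded ring atom is sp² with one p-orbital electron — every position has a p orbital, so the cyclic π system is continuous.
π-electron count: 4 × 2 = 8 from the 4 double-bond units.
With 8 = 4·2 π electrons, Hückel's rule classifies the planar ring as antiaromatic.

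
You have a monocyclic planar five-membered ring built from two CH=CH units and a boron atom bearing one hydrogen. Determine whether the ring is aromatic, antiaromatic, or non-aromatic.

Every ring atom contributes a p orbital perpendicular to the ring (each doubly-bonded ring atom is sp² with one p-orbital electron; the boron has an empty p orbital), so the π system is cyclic and fully conjugated.
π-electron count: 2 × 2 = 4 from the double-bond units + 0 from the BH atom = 4.
4 = 4(1); a planar, fully conjugated 4n system is antiaromatic.
This is borole.

Antiaromatic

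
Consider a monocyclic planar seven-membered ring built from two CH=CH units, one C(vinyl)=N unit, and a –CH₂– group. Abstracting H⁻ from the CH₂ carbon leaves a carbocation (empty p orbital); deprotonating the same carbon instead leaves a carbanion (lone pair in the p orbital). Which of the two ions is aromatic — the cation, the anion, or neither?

Both ions have a continuous loop of p orbitals — each ring atom is sp².
Cation: 3 × 2 + 0 = 6 π electrons → 4(1)+2, aromatic.
Anion: 3 × 2 + 2 = 8 π electrons → 4(2), antiaromatic.

The cation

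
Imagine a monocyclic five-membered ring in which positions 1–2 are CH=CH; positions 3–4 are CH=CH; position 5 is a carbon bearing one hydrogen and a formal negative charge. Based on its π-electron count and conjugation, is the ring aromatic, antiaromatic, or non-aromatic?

Aromatic

Every ring atom contributes a p orbital perpendicular to the ring (every atom in a ring double bond is sp² and brings one electron to the p orbital; the carbanion's lone pair occupies the p orbital), so the π system is cyclic and fully conjugated.
Tallying contributions gives 2 × 2 = 4 from the double-bond units + 2 from the CH(-) atom = 6.
That gives a 4n+2 count (6, n = 1).
(The species described is the cyclopentadienyl anion.)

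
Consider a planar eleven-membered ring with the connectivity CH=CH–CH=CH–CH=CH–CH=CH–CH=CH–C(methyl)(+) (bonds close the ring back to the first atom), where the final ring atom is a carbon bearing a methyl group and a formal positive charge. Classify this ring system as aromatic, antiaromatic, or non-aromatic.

Aromatic

The p orbitals form a continuous loop: each doubly-bonded ring atom is sp² with one p-orbital electron; the carbocation has an empty p orbital. The ring is fully conjugated.
Adding the contributions, 5 × 2 = 10 from the double-bond units + 0 from the C(methyl)(+) atom = 10.
That gives a 4n+2 count (10, n = 2).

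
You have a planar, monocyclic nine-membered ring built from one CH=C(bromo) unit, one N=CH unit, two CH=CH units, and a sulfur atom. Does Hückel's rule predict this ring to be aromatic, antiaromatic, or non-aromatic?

Every ring atom contributes a p orbital perpendicular to the ring (every atom in a ring double bond is sp² and brings one electron to the p orbital; each =N– nitrogen is pyridine-type (lone pair in the sp² plane, one electron in the p orbital); the sulfur donates one lone pair from its p orbital), so the π system is cyclic and fully conjugated.
Adding the contributions, 4 × 2 = 8 from the double-bond units + 2 from the S atom = 10.
Since 10 = 4·2 + 2, the ring meets the 4n+2 criterion.

Aromatic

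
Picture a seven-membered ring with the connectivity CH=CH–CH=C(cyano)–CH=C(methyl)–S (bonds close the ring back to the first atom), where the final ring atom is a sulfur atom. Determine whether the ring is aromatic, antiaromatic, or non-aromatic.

Antiaromatic

Every ring atom contributes a p orbital perpendicular to the ring (the double-bond atoms are sp², each contributing one p electron; the sulfur donates one lone pair from its p orbital), so the π system is cyclic and fully conjugated.
π-electron count: 3 × 2 = 6 from the double-bond units + 2 from the S atom = 8.
A 4n π count (8, n = 2) in a planar conjugated ring means antiaromatic.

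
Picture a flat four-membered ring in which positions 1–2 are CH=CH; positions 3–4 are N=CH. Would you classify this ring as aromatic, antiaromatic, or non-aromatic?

Antiaromatic

The p orbitals form a continuous loop: each doubly-bonded ring atom is sp² with one p-orbital electron; each sp² =N– keeps its lone pair in-plane and puts one electron into the π system. The ring is fully conjugated.
Adding the contributions, 2 × 2 = 4 from the 2 double-bond units.
With 4 = 4·1 π electrons, Hückel's rule classifies the planar ring as antiaromatic.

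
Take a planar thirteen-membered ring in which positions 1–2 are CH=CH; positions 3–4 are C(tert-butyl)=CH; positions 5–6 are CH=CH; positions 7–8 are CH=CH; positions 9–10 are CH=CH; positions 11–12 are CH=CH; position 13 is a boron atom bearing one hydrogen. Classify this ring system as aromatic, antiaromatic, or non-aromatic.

The p orbitals form a continuous loop: every atom in a ring double bond is sp² and brings one electron to the p orbital; the boron has an empty p orbital. The ring is fully conjugated.
Tallying contributions gives 6 × 2 = 12 from the double-bond units + 0 from the BH atom = 12.
12 = 4(3); a planar, fully conjugated 4n system is antiaromatic.

Antiaromatic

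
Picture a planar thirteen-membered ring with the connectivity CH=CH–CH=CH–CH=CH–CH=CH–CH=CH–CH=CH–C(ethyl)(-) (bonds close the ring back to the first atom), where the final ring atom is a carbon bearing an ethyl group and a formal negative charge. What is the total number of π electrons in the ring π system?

Every ring atom contributes a p orbital perpendicular to the ring (the double-bond atoms are sp², each contributing one p electron; the carbanion's lone pair occupies the p orbital), so the π system is cyclic and fully conjugated.
Tallying contributions gives 6 × 2 = 12 from the double-bond units + 2 from the C(ethyl)(-) atom = 14.

14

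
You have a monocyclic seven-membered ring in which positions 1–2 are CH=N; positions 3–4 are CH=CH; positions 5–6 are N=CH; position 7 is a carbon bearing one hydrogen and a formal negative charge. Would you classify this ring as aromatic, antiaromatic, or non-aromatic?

Check conjugation: each doubly-bonded ring atom is sp² with one p-orbital electron; each =N– nitrogen is pyridine-type (lone pair in the sp² plane, one electron in the p orbital); the carbanion's lone pair occupies the p orbital — every position has a p orbital, so the cyclic π system is continuous.
Counting π electrons: 3 × 2 = 6 from the double-bond units + 2 from the CH(-) atom = 8.
8 is a 4n count (n = 2), so the planar conjugated ring is antiaromatic.

Antiaromatic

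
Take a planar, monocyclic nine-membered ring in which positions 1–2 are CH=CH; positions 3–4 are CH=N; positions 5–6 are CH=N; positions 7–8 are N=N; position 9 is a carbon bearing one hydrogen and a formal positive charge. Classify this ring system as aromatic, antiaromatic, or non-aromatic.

Antiaromatic

The p orbitals form a continuous loop: each doubly-bonded ring atom is sp² with one p-orbital electron; each sp² =N– keeps its lone pair in-plane and puts one electron into the π system; the carbocation has an empty p orbital. The ring is fully conjugated.
Counting π electrons: 4 × 2 = 8 from the double-bond units + 0 from the CH(+) atom = 8.
8 is a 4n count (n = 2), so the planar conjugated ring is antiaromatic.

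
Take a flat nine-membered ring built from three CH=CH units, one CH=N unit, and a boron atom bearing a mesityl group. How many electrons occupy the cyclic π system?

Every ring atom contributes a p orbital perpendicular to the ring (each doubly-bonded ring atom is sp² with one p-orbital electron; the doubly-bonded nitrogens are pyridine-type — their lone pairs lie in the ring plane, leaving one electron in the p orbital; the boron has an empty p orbital), so the π system is cyclic and fully conjugated.
Counting π electrons: 4 × 2 = 8 from the double-bond units + 0 from the B(mesityl) atom = 8.

8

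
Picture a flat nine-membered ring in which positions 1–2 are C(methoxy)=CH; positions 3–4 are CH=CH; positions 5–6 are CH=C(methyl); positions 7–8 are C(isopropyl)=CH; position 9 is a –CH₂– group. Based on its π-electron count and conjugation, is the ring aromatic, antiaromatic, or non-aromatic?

The CH2 position has four σ bonds — the tetrahedral CH₂ carbon is sp³ and has no p orbital in the ring π system — so the cyclic conjugation is interrupted.
Hückel's rule only applies to fully conjugated rings, so this one is simply non-aromatic.

Non-aromatic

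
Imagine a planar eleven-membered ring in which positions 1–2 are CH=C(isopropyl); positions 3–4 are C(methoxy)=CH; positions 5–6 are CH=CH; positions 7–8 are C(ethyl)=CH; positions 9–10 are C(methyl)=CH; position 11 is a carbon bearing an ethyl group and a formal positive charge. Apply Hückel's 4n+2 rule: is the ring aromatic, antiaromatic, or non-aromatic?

The p orbitals form a continuous loop: every atom in a ring double bond is sp² and brings one electron to the p orbital; the carbocation has an empty p orbital. The ring is fully conjugated.
π-electron count: 5 × 2 = 10 from the double-bond units + 0 from the C(ethyl)(+) atom = 10.
That gives a 4n+2 count (10, n = 2).

Aromatic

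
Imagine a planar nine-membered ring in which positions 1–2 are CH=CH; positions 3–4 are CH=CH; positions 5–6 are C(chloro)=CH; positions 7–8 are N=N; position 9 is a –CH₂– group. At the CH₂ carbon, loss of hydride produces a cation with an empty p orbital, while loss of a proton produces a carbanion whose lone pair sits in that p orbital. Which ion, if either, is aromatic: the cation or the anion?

The anion

In both ions every ring atom is sp² and contributes a p orbital, so both rings are fully conjugated.
Cation: 4 × 2 + 0 = 8 π electrons → 4(2), antiaromatic.
Anion: 4 × 2 + 2 = 10 π electrons → 4(2)+2, aromatic.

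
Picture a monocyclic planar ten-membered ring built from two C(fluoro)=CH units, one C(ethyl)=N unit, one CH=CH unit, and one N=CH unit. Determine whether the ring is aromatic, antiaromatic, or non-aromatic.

Check conjugation: the double-bond atoms are sp², each contributing one p electron; each sp² =N– keeps its lone pair in-plane and puts one electron into the π system — every position has a p orbital, so the cyclic π system is continuous.
π-electron count: 5 × 2 = 10 from the 5 double-bond units.
Since 10 = 4·2 + 2, the ring meets the 4n+2 criterion.

Aromatic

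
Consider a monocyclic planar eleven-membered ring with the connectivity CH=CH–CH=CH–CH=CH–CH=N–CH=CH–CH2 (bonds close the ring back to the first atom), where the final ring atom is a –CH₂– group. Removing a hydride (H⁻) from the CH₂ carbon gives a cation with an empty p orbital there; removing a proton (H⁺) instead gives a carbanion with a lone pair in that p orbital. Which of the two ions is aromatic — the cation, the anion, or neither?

Once that carbon is sp², every ring atom has a p orbital and both ions are fully conjugated.
Cation: 5 × 2 + 0 = 10 π electrons → 4(2)+2, aromatic.
Anion: 5 × 2 + 2 = 12 π electrons → 4(3), antiaromatic.

The cation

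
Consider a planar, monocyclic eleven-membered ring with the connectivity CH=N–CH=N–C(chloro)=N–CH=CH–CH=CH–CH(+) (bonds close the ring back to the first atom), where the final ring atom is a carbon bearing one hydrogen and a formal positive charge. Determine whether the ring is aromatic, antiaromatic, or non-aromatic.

Aromatic

All ring atoms are sp² and supply a p orbital to the ring (each doubly-bonded ring atom is sp² with one p-orbital electron; each sp² =N– keeps its lone pair in-plane and puts one electron into the π system; the carbocation has an empty p orbital); the conjugation is uninterrupted.
Counting π electrons: 5 × 2 = 10 from the double-bond units + 0 from the CH(+) atom = 10.
With 10 π electrons (n = 2), the Hückel 4n+2 condition holds.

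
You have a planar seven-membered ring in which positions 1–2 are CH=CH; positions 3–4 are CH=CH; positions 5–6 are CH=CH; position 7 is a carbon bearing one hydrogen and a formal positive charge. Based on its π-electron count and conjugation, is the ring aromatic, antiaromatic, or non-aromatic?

Check conjugation: each doubly-bonded ring atom is sp² with one p-orbital electron; the carbocation has an empty p orbital — every position has a p orbital, so the cyclic π system is continuous.
Tallying contributions gives 3 × 2 = 6 from the double-bond units + 0 from the CH(+) atom = 6.
With 6 π electrons (n = 1), the Hückel 4n+2 condition holds.
(This ring is the tropylium cation.)

Aromatic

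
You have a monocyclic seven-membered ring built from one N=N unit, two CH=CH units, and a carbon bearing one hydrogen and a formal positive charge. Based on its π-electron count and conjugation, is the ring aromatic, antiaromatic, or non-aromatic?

The p orbitals form a continuous loop: each doubly-bonded ring atom is sp² with one p-orbital electron; each =N– nitrogen is pyridine-type (lone pair in the sp² plane, one electron in the p orbital); the carbocation has an empty p orbital. The ring is fully conjugated.
Adding the contributions, 3 × 2 = 6 from the double-bond units + 0 from the CH(+) atom = 6.
With 6 π electrons (n = 1), the Hückel 4n+2 condition holds.

Aromatic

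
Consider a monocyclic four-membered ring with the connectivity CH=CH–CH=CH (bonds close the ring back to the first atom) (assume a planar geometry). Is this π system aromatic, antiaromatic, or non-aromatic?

The p orbitals form a continuous loop: each doubly-bonded ring atom is sp² with one p-orbital electron. The ring is fully conjugated.
Counting π electrons: 2 × 2 = 4 from the 2 double-bond units.
4 = 4(1); a planar, fully conjugated 4n system is antiaromatic.
(The species described is cyclobutadiene.)

Antiaromatic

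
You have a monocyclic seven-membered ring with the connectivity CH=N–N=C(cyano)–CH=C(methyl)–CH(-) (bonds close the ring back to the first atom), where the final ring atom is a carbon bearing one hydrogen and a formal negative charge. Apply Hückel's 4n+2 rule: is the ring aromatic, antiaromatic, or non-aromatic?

Every ring atom contributes a p orbital perpendicular to the ring (every atom in a ring double bond is sp² and brings one electron to the p orbital; each sp² =N– keeps its lone pair in-plane and puts one electron into the π system; the carbanion's lone pair occupies the p orbital), so the π system is cyclic and fully conjugated.
π-electron count: 3 × 2 = 6 from the double-bond units + 2 from the CH(-) atom = 8.
8 = 4(2); a planar, fully conjugated 4n system is antiaromatic.

Antiaromatic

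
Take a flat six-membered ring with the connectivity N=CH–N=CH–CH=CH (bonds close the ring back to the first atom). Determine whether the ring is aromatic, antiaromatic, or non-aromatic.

Aromatic

Every ring atom contributes a p orbital perpendicular to the ring (each doubly-bonded ring atom is sp² with one p-orbital electron; each =N– nitrogen is pyridine-type (lone pair in the sp² plane, one electron in the p orbital)), so the π system is cyclic and fully conjugated.
π-electron count: 3 × 2 = 6 from the 3 double-bond units.
With 6 π electrons (n = 1), the Hückel 4n+2 condition holds.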